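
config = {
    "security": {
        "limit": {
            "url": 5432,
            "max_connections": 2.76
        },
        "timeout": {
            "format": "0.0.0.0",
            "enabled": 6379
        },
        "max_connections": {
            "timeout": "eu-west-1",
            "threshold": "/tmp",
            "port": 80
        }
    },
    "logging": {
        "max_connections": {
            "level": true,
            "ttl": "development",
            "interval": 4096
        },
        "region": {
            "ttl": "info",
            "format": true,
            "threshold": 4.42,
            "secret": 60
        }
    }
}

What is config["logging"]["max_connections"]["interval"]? 4096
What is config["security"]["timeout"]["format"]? "0.0.0.0"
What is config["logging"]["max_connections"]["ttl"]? "development"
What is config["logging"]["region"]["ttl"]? "info"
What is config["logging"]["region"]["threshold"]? 4.42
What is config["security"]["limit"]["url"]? 5432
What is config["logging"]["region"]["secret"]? 60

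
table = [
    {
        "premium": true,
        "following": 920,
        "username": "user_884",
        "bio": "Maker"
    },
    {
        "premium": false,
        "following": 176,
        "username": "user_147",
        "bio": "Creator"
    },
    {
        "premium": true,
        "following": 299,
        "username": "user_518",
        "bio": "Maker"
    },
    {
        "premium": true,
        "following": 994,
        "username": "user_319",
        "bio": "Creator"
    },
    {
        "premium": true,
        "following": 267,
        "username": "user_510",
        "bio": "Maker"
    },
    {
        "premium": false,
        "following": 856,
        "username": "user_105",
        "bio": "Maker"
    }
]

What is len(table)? 6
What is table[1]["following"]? 176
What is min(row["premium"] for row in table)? False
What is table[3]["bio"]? "Creator"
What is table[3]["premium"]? True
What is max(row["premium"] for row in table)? True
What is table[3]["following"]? 994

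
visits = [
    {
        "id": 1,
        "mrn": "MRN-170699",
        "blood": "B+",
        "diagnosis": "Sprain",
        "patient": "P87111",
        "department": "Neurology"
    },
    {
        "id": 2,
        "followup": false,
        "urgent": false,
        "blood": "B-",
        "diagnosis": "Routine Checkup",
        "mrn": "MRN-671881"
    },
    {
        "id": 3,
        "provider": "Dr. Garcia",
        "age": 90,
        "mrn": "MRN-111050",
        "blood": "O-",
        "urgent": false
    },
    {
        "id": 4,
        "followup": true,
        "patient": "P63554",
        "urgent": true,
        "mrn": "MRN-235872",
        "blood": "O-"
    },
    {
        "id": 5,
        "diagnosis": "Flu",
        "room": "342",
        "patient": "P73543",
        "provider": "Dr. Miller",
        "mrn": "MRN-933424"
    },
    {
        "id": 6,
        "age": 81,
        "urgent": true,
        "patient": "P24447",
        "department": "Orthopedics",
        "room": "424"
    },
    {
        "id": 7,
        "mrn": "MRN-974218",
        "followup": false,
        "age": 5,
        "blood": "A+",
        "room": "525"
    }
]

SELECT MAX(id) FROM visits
7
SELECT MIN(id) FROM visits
1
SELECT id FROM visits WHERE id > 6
[7]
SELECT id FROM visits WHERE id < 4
[1, 2, 3]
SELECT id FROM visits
[1, 2, 3, 4, 5, 6, 7]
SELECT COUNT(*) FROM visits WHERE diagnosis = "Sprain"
1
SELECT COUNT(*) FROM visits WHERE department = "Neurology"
1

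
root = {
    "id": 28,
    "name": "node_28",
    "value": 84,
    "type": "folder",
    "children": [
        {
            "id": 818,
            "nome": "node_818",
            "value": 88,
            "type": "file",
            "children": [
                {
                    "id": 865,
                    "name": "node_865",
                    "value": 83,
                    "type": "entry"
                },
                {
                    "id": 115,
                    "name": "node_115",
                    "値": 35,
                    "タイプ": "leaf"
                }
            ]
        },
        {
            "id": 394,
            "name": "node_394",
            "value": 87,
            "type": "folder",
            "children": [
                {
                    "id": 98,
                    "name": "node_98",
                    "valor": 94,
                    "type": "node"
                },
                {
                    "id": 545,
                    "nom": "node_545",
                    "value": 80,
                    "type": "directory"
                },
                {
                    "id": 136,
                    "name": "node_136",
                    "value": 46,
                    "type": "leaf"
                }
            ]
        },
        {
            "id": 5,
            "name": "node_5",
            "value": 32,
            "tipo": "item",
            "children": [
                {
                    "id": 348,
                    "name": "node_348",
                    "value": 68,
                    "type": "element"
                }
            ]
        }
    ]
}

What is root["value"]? 84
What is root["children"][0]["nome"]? "node_818"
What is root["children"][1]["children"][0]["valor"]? 94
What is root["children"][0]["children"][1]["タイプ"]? "leaf"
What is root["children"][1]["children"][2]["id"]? 136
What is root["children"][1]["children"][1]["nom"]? "node_545"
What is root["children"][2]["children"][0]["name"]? "node_348"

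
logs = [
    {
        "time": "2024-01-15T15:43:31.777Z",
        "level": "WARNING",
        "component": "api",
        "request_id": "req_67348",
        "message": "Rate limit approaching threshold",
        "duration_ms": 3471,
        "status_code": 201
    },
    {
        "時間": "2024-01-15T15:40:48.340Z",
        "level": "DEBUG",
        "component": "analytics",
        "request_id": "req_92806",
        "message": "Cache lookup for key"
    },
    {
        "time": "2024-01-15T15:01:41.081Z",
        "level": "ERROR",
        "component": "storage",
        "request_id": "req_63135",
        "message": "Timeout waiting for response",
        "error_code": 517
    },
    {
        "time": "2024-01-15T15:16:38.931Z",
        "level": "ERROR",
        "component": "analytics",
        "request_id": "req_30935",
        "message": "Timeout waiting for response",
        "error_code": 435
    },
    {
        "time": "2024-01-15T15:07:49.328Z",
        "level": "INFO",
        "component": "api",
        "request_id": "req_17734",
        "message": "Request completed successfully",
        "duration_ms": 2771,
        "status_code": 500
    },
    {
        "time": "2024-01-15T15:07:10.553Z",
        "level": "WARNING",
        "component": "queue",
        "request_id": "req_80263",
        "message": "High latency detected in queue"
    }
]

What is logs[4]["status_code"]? 500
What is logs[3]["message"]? "Timeout waiting for response"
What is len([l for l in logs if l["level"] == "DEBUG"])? 1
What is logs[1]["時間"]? "2024-01-15T15:40:48.340Z"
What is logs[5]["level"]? "WARNING"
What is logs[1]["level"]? "DEBUG"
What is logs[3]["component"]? "analytics"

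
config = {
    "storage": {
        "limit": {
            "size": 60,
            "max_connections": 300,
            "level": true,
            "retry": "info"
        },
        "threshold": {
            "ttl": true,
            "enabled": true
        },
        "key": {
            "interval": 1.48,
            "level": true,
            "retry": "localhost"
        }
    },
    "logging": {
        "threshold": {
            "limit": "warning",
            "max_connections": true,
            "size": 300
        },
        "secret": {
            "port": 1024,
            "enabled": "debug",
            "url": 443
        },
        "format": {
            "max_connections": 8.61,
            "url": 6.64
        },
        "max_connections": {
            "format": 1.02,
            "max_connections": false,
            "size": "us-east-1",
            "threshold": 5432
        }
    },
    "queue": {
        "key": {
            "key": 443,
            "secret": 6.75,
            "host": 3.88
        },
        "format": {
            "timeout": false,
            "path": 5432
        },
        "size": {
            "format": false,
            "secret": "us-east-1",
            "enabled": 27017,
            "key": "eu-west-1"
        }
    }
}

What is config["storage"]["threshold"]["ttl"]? True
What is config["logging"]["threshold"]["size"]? 300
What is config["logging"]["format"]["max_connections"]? 8.61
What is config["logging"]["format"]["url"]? 6.64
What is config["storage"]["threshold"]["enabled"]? True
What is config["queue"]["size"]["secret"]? "us-east-1"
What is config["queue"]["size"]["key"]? "eu-west-1"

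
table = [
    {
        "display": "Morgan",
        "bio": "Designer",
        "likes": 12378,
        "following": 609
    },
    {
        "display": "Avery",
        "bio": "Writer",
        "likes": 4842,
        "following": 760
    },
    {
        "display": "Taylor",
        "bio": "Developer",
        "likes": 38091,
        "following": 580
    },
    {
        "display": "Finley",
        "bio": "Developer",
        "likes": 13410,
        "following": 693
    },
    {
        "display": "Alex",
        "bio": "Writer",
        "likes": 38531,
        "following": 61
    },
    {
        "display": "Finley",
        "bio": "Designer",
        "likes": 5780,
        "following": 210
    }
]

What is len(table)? 6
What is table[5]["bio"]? "Designer"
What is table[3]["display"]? "Finley"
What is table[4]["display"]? "Alex"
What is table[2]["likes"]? 38091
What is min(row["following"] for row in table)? 61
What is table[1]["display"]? "Avery"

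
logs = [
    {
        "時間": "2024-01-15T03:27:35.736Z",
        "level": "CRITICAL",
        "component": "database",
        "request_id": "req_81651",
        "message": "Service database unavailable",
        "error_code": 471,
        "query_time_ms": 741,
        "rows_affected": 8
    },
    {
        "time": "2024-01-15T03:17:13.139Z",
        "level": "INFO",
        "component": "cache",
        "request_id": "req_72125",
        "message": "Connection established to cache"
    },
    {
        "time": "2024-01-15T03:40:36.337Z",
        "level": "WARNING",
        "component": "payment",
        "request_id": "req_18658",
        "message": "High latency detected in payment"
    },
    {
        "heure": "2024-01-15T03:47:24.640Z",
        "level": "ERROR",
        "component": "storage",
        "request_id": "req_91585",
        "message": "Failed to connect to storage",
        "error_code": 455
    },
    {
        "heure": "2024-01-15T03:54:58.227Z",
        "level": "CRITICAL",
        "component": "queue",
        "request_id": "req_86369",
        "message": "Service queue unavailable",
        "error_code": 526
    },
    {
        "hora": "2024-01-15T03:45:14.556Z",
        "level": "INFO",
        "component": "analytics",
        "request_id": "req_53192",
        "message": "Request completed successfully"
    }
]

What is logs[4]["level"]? "CRITICAL"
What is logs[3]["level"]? "ERROR"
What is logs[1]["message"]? "Connection established to cache"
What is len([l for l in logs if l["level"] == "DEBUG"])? 0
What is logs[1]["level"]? "INFO"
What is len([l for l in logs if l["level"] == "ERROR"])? 1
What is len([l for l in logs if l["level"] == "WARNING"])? 1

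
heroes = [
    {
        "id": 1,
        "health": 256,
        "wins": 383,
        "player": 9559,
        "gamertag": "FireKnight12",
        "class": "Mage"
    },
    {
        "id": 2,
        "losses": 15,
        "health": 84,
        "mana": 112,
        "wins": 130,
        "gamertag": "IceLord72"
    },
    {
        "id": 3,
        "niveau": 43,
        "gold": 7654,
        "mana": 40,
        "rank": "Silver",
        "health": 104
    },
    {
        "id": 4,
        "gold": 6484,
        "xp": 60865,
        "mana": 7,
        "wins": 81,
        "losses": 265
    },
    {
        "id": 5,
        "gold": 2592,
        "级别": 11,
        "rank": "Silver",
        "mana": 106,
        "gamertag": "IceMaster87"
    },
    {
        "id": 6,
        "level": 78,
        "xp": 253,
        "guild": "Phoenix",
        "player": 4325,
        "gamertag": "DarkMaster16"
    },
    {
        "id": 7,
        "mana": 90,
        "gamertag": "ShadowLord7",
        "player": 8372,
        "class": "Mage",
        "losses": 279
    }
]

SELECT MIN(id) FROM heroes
1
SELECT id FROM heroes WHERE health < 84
[]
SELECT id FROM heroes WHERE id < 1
[]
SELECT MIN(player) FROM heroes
4325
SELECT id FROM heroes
[1, 2, 3, 4, 5, 6, 7]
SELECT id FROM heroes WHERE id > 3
[4, 5, 6, 7]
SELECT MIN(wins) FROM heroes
81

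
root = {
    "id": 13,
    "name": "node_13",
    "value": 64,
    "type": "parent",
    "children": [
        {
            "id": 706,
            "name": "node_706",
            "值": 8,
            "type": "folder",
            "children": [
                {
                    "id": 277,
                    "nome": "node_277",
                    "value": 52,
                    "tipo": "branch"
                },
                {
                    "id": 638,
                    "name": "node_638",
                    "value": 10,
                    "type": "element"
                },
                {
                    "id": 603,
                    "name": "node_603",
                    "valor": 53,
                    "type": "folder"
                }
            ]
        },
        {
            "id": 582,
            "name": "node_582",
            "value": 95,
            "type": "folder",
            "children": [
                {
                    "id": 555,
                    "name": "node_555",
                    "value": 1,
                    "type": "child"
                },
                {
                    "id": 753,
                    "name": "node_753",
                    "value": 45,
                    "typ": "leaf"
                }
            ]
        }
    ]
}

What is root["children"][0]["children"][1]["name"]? "node_638"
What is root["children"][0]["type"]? "folder"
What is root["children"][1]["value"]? 95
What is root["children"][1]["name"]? "node_582"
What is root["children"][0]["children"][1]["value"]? 10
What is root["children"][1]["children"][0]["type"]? "child"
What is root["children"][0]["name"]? "node_706"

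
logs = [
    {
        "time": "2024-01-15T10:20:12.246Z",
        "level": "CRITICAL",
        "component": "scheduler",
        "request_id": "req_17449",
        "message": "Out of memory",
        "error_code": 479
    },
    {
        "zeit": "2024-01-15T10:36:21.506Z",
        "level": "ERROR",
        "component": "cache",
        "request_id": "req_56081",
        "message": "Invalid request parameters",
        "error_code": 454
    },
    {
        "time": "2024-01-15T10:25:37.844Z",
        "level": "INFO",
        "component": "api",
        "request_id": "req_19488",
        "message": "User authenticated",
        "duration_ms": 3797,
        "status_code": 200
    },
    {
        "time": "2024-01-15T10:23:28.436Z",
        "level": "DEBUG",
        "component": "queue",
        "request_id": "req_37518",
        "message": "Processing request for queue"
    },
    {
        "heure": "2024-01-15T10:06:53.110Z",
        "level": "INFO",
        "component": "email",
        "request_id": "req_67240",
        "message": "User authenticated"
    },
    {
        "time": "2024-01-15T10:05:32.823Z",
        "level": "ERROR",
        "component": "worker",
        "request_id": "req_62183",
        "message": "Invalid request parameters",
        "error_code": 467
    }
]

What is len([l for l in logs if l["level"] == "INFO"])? 2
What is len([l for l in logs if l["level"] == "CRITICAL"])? 1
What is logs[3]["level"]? "DEBUG"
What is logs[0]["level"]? "CRITICAL"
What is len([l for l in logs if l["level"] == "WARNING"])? 0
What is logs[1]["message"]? "Invalid request parameters"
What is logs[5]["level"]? "ERROR"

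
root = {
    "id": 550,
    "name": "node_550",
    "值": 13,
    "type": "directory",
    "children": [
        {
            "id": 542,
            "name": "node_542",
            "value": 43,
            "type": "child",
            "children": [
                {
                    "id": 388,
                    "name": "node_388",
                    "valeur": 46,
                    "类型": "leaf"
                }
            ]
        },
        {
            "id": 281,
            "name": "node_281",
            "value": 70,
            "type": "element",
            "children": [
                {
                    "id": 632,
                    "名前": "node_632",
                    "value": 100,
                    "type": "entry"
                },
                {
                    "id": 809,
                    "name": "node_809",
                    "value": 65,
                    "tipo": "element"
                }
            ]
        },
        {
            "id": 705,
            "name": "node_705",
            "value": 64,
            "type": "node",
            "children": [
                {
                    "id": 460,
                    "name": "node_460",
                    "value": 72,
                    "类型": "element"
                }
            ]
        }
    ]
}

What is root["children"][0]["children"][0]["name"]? "node_388"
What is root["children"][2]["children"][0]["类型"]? "element"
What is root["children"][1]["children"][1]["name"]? "node_809"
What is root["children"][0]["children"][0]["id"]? 388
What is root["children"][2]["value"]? 64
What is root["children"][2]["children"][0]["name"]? "node_460"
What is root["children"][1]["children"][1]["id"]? 809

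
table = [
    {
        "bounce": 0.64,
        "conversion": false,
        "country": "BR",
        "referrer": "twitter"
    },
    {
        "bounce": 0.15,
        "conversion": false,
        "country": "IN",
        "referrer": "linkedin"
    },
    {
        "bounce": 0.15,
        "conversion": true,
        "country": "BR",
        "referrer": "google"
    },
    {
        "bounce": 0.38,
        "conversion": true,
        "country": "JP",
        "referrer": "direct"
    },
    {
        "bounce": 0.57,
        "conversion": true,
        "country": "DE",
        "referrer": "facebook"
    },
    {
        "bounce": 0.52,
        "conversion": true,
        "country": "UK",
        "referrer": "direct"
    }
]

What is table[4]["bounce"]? 0.57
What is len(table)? 6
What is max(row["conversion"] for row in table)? True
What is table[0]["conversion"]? False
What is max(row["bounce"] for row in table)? 0.64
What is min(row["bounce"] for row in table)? 0.15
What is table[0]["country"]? "BR"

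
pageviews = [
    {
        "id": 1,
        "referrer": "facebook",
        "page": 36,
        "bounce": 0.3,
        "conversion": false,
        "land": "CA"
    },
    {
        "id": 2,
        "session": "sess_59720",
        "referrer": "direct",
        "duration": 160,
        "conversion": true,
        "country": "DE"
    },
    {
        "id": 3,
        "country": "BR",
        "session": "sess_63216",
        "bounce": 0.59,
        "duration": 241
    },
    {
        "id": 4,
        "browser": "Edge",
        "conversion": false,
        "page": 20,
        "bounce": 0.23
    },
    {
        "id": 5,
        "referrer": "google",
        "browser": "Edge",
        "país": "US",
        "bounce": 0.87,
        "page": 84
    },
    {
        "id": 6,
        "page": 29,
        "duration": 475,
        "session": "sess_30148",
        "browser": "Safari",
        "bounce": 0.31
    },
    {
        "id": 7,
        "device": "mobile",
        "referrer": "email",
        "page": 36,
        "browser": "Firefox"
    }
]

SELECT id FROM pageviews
[1, 2, 3, 4, 5, 6, 7]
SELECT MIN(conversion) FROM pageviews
False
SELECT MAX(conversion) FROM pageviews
True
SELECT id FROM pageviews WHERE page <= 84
[1, 4, 5, 6, 7]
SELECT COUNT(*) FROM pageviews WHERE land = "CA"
1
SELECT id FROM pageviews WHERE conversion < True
[1, 4]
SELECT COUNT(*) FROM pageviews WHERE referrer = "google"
1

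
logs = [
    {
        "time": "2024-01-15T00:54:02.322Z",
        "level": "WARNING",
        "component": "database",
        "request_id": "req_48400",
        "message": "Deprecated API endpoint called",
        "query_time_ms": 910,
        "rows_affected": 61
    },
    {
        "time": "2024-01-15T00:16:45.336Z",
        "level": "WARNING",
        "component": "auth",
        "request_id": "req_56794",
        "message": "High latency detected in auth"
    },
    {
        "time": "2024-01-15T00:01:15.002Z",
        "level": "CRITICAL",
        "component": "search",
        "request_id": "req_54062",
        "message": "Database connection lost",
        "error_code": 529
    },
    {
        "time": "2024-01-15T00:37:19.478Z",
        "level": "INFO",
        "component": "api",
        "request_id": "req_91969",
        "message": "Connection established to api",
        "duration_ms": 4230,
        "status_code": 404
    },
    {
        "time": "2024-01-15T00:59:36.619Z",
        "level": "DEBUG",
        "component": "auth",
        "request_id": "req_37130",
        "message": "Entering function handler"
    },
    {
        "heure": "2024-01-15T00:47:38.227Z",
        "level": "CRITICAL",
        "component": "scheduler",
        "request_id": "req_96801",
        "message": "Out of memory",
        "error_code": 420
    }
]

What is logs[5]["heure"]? "2024-01-15T00:47:38.227Z"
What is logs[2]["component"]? "search"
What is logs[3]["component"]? "api"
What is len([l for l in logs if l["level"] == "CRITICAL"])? 2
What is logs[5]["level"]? "CRITICAL"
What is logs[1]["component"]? "auth"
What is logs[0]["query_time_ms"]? 910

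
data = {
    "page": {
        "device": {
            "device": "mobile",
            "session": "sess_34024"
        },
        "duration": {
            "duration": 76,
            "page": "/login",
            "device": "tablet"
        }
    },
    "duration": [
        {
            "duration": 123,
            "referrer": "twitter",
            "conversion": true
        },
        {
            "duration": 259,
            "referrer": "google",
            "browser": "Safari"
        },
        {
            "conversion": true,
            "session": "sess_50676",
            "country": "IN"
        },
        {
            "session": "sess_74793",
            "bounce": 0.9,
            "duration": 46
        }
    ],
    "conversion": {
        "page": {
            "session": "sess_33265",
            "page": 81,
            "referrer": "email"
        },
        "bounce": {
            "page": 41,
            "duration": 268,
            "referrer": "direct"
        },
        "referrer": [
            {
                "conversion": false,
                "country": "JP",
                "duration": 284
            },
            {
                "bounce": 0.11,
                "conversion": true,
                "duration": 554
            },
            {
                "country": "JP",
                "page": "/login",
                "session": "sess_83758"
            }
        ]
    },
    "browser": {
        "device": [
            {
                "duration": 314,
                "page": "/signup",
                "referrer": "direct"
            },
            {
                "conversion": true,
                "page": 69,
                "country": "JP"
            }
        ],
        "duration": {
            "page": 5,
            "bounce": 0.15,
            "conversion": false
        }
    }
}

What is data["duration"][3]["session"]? "sess_74793"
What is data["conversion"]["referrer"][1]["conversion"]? True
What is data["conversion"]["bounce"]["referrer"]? "direct"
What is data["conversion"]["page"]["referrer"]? "email"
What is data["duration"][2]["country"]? "IN"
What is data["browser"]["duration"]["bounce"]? 0.15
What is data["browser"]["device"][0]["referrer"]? "direct"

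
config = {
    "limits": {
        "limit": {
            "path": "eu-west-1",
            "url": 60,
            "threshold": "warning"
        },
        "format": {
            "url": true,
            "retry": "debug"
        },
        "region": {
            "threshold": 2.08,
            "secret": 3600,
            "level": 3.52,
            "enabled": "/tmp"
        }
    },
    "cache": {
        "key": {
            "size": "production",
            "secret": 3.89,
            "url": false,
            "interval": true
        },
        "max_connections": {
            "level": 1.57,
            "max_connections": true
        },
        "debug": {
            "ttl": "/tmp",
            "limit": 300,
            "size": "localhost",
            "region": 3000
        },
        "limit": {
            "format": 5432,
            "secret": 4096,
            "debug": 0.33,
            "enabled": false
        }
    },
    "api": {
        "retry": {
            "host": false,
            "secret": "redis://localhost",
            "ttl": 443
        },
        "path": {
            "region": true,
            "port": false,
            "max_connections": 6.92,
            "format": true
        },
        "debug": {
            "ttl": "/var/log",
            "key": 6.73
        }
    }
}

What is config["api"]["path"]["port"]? False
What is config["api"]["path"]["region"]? True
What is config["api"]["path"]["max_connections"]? 6.92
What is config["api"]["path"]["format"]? True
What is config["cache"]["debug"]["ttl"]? "/tmp"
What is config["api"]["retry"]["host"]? False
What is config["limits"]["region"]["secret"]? 3600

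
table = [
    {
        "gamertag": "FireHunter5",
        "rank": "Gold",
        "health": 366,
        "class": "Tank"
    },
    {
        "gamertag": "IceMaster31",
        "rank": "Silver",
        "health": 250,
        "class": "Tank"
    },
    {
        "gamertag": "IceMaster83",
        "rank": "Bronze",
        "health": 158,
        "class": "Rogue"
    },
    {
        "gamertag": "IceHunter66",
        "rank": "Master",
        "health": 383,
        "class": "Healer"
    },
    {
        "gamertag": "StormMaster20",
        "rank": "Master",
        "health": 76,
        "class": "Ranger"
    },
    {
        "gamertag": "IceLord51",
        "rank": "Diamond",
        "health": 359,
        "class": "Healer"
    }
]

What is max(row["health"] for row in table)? 383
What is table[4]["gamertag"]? "StormMaster20"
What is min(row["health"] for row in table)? 76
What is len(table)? 6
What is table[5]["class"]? "Healer"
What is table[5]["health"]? 359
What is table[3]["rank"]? "Master"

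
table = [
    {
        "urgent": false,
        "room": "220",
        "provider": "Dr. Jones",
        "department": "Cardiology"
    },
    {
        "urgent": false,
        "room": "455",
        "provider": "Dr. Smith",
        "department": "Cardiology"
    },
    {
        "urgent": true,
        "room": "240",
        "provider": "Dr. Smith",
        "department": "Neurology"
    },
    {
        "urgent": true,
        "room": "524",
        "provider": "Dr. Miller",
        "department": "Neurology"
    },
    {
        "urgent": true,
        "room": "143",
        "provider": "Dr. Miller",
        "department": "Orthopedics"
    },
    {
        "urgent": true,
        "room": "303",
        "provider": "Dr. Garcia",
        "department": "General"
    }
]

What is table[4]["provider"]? "Dr. Miller"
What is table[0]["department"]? "Cardiology"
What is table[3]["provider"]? "Dr. Miller"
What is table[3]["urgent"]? True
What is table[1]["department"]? "Cardiology"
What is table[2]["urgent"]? True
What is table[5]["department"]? "General"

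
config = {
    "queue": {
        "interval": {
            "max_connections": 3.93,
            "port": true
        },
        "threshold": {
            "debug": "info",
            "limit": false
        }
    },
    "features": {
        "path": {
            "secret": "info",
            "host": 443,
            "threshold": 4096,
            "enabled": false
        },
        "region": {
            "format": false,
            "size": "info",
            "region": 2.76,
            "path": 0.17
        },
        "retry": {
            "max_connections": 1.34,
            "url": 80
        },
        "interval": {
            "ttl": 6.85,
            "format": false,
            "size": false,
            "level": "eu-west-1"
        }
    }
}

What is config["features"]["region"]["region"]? 2.76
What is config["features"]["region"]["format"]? False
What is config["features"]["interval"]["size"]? False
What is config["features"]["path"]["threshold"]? 4096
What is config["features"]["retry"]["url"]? 80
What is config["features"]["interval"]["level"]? "eu-west-1"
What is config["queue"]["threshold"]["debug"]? "info"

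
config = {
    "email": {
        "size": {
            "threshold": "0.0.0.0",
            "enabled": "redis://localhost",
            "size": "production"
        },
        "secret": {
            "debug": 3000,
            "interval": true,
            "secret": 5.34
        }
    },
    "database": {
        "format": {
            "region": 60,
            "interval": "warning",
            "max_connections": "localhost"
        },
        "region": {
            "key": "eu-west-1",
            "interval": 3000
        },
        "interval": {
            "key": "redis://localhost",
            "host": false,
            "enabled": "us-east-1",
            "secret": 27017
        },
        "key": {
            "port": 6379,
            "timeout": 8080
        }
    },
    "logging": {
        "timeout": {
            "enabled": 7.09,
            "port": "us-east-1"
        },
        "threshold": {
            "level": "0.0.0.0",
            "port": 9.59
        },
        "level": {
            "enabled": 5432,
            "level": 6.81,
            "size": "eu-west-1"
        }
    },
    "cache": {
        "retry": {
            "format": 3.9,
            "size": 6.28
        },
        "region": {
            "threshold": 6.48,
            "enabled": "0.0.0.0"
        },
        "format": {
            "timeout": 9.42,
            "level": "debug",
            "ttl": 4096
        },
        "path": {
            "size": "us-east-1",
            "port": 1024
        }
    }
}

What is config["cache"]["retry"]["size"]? 6.28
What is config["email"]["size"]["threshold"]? "0.0.0.0"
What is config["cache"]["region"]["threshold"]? 6.48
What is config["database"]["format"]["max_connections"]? "localhost"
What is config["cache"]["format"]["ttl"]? 4096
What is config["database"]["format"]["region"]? 60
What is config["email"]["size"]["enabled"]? "redis://localhost"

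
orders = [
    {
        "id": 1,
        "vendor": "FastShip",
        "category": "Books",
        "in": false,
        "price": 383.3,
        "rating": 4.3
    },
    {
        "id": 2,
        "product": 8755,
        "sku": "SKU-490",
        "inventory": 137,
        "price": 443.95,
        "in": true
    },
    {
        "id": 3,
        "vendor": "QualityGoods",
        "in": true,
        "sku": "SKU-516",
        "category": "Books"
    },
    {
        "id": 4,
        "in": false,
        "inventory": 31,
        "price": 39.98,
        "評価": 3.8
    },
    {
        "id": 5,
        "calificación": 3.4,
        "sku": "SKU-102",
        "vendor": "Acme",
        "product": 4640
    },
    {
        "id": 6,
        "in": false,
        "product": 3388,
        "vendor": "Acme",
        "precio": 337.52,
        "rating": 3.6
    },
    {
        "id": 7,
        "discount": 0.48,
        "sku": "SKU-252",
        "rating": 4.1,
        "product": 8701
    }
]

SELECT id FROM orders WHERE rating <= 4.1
[6, 7]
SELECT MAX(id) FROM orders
7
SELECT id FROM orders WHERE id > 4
[5, 6, 7]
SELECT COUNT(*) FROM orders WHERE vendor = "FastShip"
1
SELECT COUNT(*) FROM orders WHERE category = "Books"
2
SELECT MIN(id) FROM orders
1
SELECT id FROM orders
[1, 2, 3, 4, 5, 6, 7]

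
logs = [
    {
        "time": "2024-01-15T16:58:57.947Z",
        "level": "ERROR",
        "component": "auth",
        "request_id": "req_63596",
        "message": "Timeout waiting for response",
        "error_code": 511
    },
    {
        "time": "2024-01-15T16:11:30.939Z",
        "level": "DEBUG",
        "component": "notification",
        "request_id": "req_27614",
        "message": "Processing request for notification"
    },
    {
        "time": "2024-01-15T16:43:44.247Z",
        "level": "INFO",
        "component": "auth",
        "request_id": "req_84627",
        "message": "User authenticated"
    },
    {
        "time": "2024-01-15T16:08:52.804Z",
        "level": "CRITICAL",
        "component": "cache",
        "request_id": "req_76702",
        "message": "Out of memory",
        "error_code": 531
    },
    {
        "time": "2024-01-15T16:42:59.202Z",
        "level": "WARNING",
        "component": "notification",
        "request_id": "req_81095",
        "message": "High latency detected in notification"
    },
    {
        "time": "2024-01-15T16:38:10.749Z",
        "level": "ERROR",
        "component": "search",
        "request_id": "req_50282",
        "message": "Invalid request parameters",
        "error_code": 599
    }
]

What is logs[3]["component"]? "cache"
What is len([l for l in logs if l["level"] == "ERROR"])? 2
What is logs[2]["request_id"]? "req_84627"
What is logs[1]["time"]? "2024-01-15T16:11:30.939Z"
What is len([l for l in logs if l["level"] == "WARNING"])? 1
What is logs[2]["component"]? "auth"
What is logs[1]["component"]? "notification"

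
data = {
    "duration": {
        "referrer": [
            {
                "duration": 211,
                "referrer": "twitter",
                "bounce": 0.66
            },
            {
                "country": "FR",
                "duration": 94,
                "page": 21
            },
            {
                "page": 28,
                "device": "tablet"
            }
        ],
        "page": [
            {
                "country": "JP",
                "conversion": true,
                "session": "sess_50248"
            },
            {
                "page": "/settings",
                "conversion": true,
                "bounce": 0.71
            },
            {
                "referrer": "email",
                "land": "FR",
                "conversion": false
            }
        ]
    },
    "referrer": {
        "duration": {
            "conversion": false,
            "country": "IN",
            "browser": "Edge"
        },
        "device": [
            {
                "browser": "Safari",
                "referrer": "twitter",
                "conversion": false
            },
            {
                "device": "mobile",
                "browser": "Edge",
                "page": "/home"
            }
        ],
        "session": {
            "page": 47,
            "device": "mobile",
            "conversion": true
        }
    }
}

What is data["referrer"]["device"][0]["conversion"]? False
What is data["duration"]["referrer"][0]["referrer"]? "twitter"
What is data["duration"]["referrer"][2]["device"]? "tablet"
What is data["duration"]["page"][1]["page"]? "/settings"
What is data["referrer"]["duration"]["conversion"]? False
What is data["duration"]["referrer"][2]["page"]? 28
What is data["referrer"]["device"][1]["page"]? "/home"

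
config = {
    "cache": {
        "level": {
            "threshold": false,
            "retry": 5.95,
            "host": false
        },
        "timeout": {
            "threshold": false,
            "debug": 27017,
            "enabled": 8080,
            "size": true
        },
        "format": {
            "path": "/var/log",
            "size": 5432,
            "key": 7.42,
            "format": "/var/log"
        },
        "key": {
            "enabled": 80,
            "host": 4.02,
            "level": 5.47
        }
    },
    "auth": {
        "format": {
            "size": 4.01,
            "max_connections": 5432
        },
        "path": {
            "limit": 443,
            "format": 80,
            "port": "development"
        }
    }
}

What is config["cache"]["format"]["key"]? 7.42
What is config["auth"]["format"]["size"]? 4.01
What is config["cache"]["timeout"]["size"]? True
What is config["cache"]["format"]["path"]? "/var/log"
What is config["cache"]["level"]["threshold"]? False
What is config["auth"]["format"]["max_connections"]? 5432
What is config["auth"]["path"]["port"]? "development"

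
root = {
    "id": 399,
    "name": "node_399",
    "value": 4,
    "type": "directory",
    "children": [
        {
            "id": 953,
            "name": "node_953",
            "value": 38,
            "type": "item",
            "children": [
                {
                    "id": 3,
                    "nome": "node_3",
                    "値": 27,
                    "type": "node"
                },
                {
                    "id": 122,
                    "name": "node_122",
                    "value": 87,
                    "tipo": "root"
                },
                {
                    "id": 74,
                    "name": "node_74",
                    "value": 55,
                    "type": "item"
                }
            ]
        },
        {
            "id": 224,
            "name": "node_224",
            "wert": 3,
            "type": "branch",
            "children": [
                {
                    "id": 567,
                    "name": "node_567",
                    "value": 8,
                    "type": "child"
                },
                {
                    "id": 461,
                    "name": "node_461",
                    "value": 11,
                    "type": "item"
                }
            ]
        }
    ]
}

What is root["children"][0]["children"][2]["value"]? 55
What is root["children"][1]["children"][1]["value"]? 11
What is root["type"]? "directory"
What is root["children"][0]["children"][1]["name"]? "node_122"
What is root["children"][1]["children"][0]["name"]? "node_567"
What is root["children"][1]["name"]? "node_224"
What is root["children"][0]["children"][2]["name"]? "node_74"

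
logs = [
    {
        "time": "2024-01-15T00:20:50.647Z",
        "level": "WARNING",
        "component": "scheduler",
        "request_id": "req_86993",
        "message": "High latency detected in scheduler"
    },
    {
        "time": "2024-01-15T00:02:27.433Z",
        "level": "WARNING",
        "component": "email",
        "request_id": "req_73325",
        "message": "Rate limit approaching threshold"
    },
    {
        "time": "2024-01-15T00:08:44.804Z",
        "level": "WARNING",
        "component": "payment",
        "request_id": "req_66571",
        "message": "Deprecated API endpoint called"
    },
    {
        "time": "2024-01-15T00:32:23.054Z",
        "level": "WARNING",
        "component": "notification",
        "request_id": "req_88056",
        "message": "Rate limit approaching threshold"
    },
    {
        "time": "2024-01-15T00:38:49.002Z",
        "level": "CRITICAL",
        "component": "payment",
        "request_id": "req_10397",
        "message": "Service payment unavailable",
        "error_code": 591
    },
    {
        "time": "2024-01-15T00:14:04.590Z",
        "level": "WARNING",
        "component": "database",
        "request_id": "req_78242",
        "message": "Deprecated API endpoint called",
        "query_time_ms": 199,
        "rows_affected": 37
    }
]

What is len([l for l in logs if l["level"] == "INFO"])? 0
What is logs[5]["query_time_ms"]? 199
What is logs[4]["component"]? "payment"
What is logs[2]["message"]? "Deprecated API endpoint called"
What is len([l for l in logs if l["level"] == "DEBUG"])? 0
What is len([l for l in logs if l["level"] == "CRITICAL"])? 1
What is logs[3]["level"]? "WARNING"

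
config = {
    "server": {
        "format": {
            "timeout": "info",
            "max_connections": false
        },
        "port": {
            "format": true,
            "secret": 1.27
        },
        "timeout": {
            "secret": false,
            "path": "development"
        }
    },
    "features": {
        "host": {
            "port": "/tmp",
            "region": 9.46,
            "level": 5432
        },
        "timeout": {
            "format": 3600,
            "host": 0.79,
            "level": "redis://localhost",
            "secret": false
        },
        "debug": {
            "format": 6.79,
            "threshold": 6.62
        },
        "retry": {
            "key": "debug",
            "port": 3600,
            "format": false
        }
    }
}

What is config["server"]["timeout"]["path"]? "development"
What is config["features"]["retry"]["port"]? 3600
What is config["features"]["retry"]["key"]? "debug"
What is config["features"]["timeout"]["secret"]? False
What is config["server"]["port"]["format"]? True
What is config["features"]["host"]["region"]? 9.46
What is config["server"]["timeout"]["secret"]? False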